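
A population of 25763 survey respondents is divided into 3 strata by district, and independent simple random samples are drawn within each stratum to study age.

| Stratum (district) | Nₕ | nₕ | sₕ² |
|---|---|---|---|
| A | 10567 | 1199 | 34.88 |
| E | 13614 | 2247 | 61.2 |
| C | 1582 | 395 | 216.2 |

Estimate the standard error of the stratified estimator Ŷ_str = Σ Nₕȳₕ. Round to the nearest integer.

Var(Ŷ_str) = Σₕ Nₕ²(1 − fₕ)sₕ²/nₕ.
A: 10567²·(1 − 1199/10567)·34.88/1199 = 2.8797573 × 10^6.
E: 13614²·(1 − 2247/13614)·61.2/2247 = 4.214829 × 10^6.
C: 1582²·(1 − 395/1582)·216.2/395 = 1.027817 × 10^6.
Sum = 8.1224033 × 10^6.
SE = √(8.1224033 × 10^6) = 2850.

2850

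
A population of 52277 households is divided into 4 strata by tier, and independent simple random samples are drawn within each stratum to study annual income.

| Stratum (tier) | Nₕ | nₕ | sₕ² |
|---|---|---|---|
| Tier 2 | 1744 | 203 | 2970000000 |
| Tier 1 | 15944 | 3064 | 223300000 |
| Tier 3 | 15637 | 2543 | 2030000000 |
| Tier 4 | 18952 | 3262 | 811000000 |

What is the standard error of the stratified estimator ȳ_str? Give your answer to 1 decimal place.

326.7

Var(ȳ_str) = Σₕ Wₕ²(1 − fₕ)sₕ²/nₕ with Wₕ = Nₕ/N, N = 52277.
Tier 2: Wₕ = 0.03336075; term = 0.03336075²·(1 − 0.11639908)·2970000000/203 = 14387.595.
Tier 1: Wₕ = 0.30499072; term = 0.30499072²·(1 − 0.19217260)·223300000/3064 = 5476.3576.
Tier 3: Wₕ = 0.29911816; term = 0.29911816²·(1 − 0.16262710)·2030000000/2543 = 59807.292.
Tier 4: Wₕ = 0.36253037; term = 0.36253037²·(1 − 0.17211904)·811000000/3262 = 27051.638.
Sum = 106722.88.
SE = √(106722.88) = 326.7.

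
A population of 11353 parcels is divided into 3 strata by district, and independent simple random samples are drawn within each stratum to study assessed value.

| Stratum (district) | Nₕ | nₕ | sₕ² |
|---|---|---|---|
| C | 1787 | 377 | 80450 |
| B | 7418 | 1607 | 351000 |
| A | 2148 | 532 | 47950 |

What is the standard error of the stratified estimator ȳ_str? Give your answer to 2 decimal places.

Var(ȳ_str) = Σₕ Wₕ²(1 − fₕ)sₕ²/nₕ with Wₕ = Nₕ/N, N = 11353.
C: Wₕ = 0.15740333; term = 0.15740333²·(1 − 0.21096810)·80450/377 = 4.1716425.
B: Wₕ = 0.65339558; term = 0.65339558²·(1 − 0.21663521)·351000/1607 = 73.047889.
A: Wₕ = 0.18920109; term = 0.18920109²·(1 − 0.24767225)·47950/532 = 2.427344.
Sum = 79.646876.
SE = √(79.646876) = 8.92.

8.92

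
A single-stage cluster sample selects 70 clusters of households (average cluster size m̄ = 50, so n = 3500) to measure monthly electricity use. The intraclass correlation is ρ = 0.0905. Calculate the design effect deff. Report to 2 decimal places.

deff = 1 + (50 − 1)·0.0905 = 1 + 4.4345 = 5.4345.

5.43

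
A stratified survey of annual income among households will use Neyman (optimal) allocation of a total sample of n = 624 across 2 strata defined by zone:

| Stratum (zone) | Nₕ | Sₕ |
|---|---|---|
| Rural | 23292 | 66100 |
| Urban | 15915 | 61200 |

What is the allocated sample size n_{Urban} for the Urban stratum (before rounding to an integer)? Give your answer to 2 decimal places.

241.79

Neyman allocation: nₕ = n·NₕSₕ / Σⱼ NⱼSⱼ.
Σ NⱼSⱼ = 23292·66100 + 15915·61200 = 2.5135992 × 10^9.
n_{Urban} = 624·15915·61200 / (2.5135992 × 10^9) = 241.79.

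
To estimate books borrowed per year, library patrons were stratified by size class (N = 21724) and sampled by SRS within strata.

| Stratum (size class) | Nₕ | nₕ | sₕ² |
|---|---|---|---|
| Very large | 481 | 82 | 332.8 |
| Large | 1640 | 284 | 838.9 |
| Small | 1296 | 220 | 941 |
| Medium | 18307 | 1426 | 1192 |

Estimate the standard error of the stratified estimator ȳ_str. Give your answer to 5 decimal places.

0.75868

Var(ȳ_str) = Σₕ Wₕ²(1 − fₕ)sₕ²/nₕ with Wₕ = Nₕ/N, N = 21724.
Very large: Wₕ = 0.02214141; term = 0.02214141²·(1 − 0.17047817)·332.8/82 = 0.0016504708.
Large: Wₕ = 0.07549254; term = 0.07549254²·(1 − 0.17317073)·838.9/284 = 0.013919249.
Small: Wₕ = 0.05965752; term = 0.05965752²·(1 − 0.16975309)·941/220 = 0.012638765.
Medium: Wₕ = 0.84270853; term = 0.84270853²·(1 − 0.07789370)·1192/1426 = 0.5473845.
Sum = 0.57559298.
SE = √(0.57559298) = 0.75868.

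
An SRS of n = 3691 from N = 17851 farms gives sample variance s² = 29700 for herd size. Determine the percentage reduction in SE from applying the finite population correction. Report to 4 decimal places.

10.9364

f = n/N = 3691/17851 = 0.20676713.
SE_no-fpc = √(s²/n) = 2.8366529; SE_fpc = √((1−f)s²/n) = 2.5264258.
Ratio = √(1−f) = 0.89063622. Reduction = 100·(1 − 0.89063622) = 10.9364%.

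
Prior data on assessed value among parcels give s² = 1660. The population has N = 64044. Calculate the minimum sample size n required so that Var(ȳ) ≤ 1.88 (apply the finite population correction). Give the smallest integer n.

Without fpc, n₀ = s²/D = 1660/1.88 = 882.9787.
With fpc, (1 − n/N)·s²/n ≤ D requires n ≥ n₀/(1 + n₀/N) = 882.9787/(1 + 882.9787/64044) = 870.9706.
Rounding up, n = 871.

871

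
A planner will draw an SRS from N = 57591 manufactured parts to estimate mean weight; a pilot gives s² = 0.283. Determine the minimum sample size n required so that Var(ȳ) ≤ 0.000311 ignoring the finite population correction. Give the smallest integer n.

Without fpc, n₀ = s²/D = 0.283/0.000311 = 909.9678.
Rounding up, n = 910.

910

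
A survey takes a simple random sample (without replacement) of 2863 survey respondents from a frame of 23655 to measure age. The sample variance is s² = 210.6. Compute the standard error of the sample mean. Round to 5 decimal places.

Under SRS without replacement, Var(ȳ) = (1 − f)·s²/n with f = n/N = 2863/23655 = 0.12103149.
Var(ȳ) = (1 − 0.12103149)·210.6/2863 = 0.87896851·0.073559204 = 0.064656223.
SE(ȳ) = √(0.064656223) = 0.25428.

0.25428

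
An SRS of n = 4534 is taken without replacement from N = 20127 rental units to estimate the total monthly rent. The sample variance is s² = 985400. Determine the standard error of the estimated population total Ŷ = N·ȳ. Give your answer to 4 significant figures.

Var(Ŷ) = N²·Var(ȳ) = N²·(1 − n/N)·s²/n.
f = 4534/20127 = 0.22526954; Var(ȳ) = 0.77473046·985400/4534 = 168.37658.
Var(Ŷ) = 20127² · 168.37658 = 6.8208701 × 10^10.
SE(Ŷ) = √(6.8208701 × 10^10) = 261200.

261200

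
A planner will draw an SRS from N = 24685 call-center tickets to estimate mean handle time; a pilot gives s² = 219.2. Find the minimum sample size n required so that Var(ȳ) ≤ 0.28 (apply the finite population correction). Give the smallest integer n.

759

Without fpc, n₀ = s²/D = 219.2/0.28 = 782.8571.
With fpc, (1 − n/N)·s²/n ≤ D requires n ≥ n₀/(1 + n₀/N) = 782.8571/(1 + 782.8571/24685) = 758.7928.
Rounding up, n = 759.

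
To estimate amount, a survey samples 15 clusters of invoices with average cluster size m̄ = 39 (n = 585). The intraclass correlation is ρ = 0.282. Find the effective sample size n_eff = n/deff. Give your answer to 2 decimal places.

deff = 1 + (39 − 1)·0.282 = 1 + 10.716 = 11.716.
n_eff = 585 / 11.716 = 49.93.

49.93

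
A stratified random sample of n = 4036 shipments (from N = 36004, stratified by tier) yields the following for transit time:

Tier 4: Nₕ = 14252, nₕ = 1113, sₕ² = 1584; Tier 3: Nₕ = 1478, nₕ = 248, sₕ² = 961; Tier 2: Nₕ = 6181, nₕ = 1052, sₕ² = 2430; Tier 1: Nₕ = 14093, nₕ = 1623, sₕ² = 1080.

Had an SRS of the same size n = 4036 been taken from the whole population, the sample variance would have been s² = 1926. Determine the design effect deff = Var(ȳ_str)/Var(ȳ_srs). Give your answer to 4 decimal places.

0.8443

Var(ȳ_str) = Σ Wₕ²(1−fₕ)sₕ²/nₕ with Wₕ = Nₕ/36004:
  Tier 4: (14252/36004)²·(1−1113/14252)·1584/1113 = 0.20558747
  Tier 3: (1478/36004)²·(1−248/1478)·961/248 = 0.0054343768
  Tier 2: (6181/36004)²·(1−1052/6181)·2430/1052 = 0.056491157
  Tier 1: (14093/36004)²·(1−1623/14093)·1080/1623 = 0.090213937
  → Var(ȳ_str) = 0.35772694.
Var(ȳ_srs) = (1 − 4036/36004)·1926/4036 = 0.4237111.
deff = 0.35772694 / 0.4237111 = 0.8443.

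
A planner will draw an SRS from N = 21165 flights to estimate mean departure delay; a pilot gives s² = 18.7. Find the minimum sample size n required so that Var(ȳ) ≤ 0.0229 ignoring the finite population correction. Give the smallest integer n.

817

Without fpc, n₀ = s²/D = 18.7/0.0229 = 816.5939.
Rounding up, n = 817.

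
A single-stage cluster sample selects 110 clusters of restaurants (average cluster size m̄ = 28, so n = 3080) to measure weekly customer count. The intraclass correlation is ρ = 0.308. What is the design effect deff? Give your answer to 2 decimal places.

9.32

deff = 1 + (28 − 1)·0.308 = 1 + 8.316 = 9.316.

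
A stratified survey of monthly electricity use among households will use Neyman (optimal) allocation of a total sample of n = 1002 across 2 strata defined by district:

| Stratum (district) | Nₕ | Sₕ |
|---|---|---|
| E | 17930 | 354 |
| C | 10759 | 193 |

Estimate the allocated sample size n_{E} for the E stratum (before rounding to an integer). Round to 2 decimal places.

Neyman allocation: nₕ = n·NₕSₕ / Σⱼ NⱼSⱼ.
Σ NⱼSⱼ = 17930·354 + 10759·193 = 8.423707 × 10^6.
n_{E} = 1002·17930·354 / (8.423707 × 10^6) = 755.00.

755.00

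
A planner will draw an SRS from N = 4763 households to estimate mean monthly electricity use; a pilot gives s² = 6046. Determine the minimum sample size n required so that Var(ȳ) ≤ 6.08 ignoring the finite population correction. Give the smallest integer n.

Without fpc, n₀ = s²/D = 6046/6.08 = 994.4079.
Rounding up, n = 995.

995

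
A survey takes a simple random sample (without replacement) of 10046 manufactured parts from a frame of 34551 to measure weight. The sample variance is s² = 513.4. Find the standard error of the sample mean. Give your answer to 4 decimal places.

0.1904

Under SRS without replacement, Var(ȳ) = (1 − f)·s²/n with f = n/N = 10046/34551 = 0.29075859.
Var(ȳ) = (1 − 0.29075859)·513.4/10046 = 0.70924141·0.051104917 = 0.036245724.
SE(ȳ) = √(0.036245724) = 0.1904.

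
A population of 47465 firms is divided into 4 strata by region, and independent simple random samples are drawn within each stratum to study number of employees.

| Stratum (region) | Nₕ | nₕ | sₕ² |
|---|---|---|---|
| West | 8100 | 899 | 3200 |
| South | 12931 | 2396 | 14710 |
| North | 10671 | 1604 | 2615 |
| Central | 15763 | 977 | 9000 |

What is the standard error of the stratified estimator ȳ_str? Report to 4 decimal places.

1.2192

Var(ȳ_str) = Σₕ Wₕ²(1 − fₕ)sₕ²/nₕ with Wₕ = Nₕ/N, N = 47465.
West: Wₕ = 0.17065206; term = 0.17065206²·(1 − 0.11098765)·3200/899 = 0.092155476.
South: Wₕ = 0.27243232; term = 0.27243232²·(1 − 0.18529116)·14710/2396 = 0.37123212.
North: Wₕ = 0.22481829; term = 0.22481829²·(1 − 0.15031393)·2615/1604 = 0.070014678.
Central: Wₕ = 0.33209733; term = 0.33209733²·(1 − 0.06198059)·9000/977 = 0.95299485.
Sum = 1.4863971.
SE = √(1.4863971) = 1.2192.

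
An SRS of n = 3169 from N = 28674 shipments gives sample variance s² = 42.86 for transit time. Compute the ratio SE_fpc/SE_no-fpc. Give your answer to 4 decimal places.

0.9431

f = n/N = 3169/28674 = 0.11051824.
SE_no-fpc = √(s²/n) = 0.11629605; SE_fpc = √((1−f)s²/n) = 0.10968153.
Ratio = √(1−f) = 0.94312341.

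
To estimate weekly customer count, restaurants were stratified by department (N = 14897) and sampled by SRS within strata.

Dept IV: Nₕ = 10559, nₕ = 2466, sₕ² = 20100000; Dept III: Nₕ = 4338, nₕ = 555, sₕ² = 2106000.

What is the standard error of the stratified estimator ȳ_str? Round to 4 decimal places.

58.4741

Var(ȳ_str) = Σₕ Wₕ²(1 − fₕ)sₕ²/nₕ with Wₕ = Nₕ/N, N = 14897.
Dept IV: Wₕ = 0.70880043; term = 0.70880043²·(1 − 0.23354484)·20100000/2466 = 3138.6124.
Dept III: Wₕ = 0.29119957; term = 0.29119957²·(1 − 0.12793914)·2106000/555 = 280.60386.
Sum = 3419.2163.
SE = √(3419.2163) = 58.4741.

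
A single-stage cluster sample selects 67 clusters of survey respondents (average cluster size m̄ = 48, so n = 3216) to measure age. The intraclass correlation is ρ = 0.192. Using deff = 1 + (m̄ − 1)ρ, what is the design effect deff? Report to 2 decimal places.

10.02

deff = 1 + (48 − 1)·0.192 = 1 + 9.024 = 10.024.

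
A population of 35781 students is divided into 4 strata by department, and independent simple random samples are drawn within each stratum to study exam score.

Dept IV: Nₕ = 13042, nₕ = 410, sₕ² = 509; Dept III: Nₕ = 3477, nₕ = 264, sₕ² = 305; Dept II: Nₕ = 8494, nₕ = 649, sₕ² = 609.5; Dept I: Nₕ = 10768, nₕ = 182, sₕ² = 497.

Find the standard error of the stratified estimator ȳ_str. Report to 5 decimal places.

Var(ȳ_str) = Σₕ Wₕ²(1 − fₕ)sₕ²/nₕ with Wₕ = Nₕ/N, N = 35781.
Dept IV: Wₕ = 0.36449512; term = 0.36449512²·(1 − 0.03143690)·509/410 = 0.15975163.
Dept III: Wₕ = 0.09717448; term = 0.09717448²·(1 − 0.07592752)·305/264 = 0.010081064.
Dept II: Wₕ = 0.23738856; term = 0.23738856²·(1 − 0.07640688)·609.5/649 = 0.048879783.
Dept I: Wₕ = 0.30094184; term = 0.30094184²·(1 − 0.01690193)·497/182 = 0.24313472.
Sum = 0.4618472.
SE = √(0.4618472) = 0.67959.

0.67959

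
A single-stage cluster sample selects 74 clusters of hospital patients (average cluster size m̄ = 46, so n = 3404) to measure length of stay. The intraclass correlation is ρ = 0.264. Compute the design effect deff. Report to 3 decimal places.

deff = 1 + (46 − 1)·0.264 = 1 + 11.88 = 12.88.

12.880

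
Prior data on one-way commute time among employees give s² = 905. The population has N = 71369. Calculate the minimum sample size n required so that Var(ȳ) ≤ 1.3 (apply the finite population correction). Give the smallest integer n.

Without fpc, n₀ = s²/D = 905/1.3 = 696.1538.
With fpc, (1 − n/N)·s²/n ≤ D requires n ≥ n₀/(1 + n₀/N) = 696.1538/(1 + 696.1538/71369) = 689.4289.
Rounding up, n = 690.

690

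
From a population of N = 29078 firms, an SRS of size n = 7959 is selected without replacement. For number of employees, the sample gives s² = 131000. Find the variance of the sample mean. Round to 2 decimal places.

Under SRS without replacement, Var(ȳ) = (1 − f)·s²/n with f = n/N = 7959/29078 = 0.27371208.
Var(ȳ) = (1 − 0.27371208)·131000/7959 = 0.72628792·16.459354 = 11.95423.

11.95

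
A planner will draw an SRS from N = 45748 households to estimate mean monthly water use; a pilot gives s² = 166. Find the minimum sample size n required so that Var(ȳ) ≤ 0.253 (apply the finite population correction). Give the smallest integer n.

Without fpc, n₀ = s²/D = 166/0.253 = 656.1265.
With fpc, (1 − n/N)·s²/n ≤ D requires n ≥ n₀/(1 + n₀/N) = 656.1265/(1 + 656.1265/45748) = 646.8493.
Rounding up, n = 647.

647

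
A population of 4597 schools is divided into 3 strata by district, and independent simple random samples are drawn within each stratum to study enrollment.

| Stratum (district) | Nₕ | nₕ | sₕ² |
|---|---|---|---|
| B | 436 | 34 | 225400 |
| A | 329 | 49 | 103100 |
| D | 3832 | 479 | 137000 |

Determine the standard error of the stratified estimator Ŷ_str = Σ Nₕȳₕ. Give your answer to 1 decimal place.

Var(Ŷ_str) = Σₕ Nₕ²(1 − fₕ)sₕ²/nₕ.
B: 436²·(1 − 34/436)·225400/34 = 1.1619503 × 10^9.
A: 329²·(1 − 49/329)·103100/49 = 1.93828 × 10^8.
D: 3832²·(1 − 479/3832)·137000/479 = 3.674888 × 10^9.
Sum = 5.0306663 × 10^9.
SE = √(5.0306663 × 10^9) = 70927.2.

70927.2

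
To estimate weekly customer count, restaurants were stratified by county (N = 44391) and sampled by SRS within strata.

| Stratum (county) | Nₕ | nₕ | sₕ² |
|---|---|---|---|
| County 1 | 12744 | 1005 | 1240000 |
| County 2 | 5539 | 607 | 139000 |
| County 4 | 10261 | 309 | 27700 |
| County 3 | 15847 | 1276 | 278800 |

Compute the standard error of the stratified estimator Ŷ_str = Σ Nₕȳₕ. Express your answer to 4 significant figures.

500400

Var(Ŷ_str) = Σₕ Nₕ²(1 − fₕ)sₕ²/nₕ.
County 1: 12744²·(1 − 1005/12744)·1240000/1005 = 1.8458334 × 10^11.
County 2: 5539²·(1 − 607/5539)·139000/607 = 6.2557667 × 10^9.
County 4: 10261²·(1 − 309/10261)·27700/309 = 9.15422 × 10^9.
County 3: 15847²·(1 − 1276/15847)·278800/1276 = 5.0452014 × 10^10.
Sum = 2.5044534 × 10^11.
SE = √(2.5044534 × 10^11) = 500400.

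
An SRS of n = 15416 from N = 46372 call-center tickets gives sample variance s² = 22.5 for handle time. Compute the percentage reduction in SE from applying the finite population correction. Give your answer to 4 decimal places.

f = n/N = 15416/46372 = 0.33244199.
SE_no-fpc = √(s²/n) = 0.038203698; SE_fpc = √((1−f)s²/n) = 0.031214035.
Ratio = √(1−f) = 0.81704223. Reduction = 100·(1 − 0.81704223) = 18.2958%.

18.2958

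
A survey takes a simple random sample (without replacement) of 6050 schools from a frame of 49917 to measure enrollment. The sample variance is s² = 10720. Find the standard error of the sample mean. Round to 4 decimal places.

Under SRS without replacement, Var(ȳ) = (1 − f)·s²/n with f = n/N = 6050/49917 = 0.12120119.
Var(ȳ) = (1 − 0.12120119)·10720/6050 = 0.87879881·1.7719008 = 1.5571443.
SE(ȳ) = √(1.5571443) = 1.2479.

1.2479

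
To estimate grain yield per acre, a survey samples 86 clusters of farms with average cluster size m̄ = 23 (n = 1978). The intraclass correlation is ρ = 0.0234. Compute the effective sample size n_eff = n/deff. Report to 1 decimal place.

deff = 1 + (23 − 1)·0.0234 = 1 + 0.5148 = 1.5148.
n_eff = 1978 / 1.5148 = 1305.8.

1305.8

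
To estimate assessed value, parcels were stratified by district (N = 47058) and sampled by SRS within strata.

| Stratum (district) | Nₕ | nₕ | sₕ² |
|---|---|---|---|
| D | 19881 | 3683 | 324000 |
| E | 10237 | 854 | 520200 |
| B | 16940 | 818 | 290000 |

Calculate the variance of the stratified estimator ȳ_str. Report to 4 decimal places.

82.9378

Var(ȳ_str) = Σₕ Wₕ²(1 − fₕ)sₕ²/nₕ with Wₕ = Nₕ/N, N = 47058.
D: Wₕ = 0.42247864; term = 0.42247864²·(1 − 0.18525225)·324000/3683 = 12.793105.
E: Wₕ = 0.21754006; term = 0.21754006²·(1 − 0.08342288)·520200/854 = 26.421652.
B: Wₕ = 0.35998130; term = 0.35998130²·(1 − 0.04828808)·290000/818 = 43.723013.
Sum = 82.93777.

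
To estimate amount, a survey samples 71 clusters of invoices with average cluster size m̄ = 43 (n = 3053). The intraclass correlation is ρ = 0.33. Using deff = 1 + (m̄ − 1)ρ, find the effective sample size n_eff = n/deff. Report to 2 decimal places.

deff = 1 + (43 − 1)·0.33 = 1 + 13.86 = 14.86.
n_eff = 3053 / 14.86 = 205.45.

205.45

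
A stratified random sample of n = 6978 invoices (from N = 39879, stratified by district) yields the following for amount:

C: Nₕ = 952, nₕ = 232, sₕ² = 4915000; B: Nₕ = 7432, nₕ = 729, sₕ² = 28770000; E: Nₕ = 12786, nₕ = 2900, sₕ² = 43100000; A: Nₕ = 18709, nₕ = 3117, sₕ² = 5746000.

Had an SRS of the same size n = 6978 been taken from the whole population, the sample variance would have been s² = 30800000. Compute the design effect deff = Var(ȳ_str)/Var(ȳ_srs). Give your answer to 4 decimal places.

Var(ȳ_str) = Σ Wₕ²(1−fₕ)sₕ²/nₕ with Wₕ = Nₕ/39879:
  C: (952/39879)²·(1−232/952)·4915000/232 = 9.1309605
  B: (7432/39879)²·(1−729/7432)·28770000/729 = 1236.2285
  E: (12786/39879)²·(1−2900/12786)·43100000/2900 = 1181.2615
  A: (18709/39879)²·(1−3117/18709)·5746000/3117 = 338.137
  → Var(ȳ_str) = 2764.758.
Var(ȳ_srs) = (1 − 6978/39879)·30800000/6978 = 3641.5359.
deff = 2764.758 / 3641.5359 = 0.7592.

0.7592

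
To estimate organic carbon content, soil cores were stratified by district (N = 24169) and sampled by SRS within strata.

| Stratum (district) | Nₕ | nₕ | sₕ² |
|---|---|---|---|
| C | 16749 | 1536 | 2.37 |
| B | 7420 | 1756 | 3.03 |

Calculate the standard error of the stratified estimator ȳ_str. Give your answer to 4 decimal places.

Var(ȳ_str) = Σₕ Wₕ²(1 − fₕ)sₕ²/nₕ with Wₕ = Nₕ/N, N = 24169.
C: Wₕ = 0.69299516; term = 0.69299516²·(1 − 0.09170697)·2.37/1536 = 6.7304409 × 10^-4.
B: Wₕ = 0.30700484; term = 0.30700484²·(1 − 0.23665768)·3.03/1756 = 1.2414462 × 10^-4.
Sum = 7.9718871 × 10^-4.
SE = √(7.9718871 × 10^-4) = 0.0282.

0.0282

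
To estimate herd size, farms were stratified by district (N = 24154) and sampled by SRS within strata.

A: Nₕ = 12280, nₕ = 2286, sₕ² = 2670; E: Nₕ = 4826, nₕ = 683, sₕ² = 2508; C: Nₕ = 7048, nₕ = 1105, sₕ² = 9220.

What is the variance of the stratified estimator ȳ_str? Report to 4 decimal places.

Var(ȳ_str) = Σₕ Wₕ²(1 − fₕ)sₕ²/nₕ with Wₕ = Nₕ/N, N = 24154.
A: Wₕ = 0.50840441; term = 0.50840441²·(1 − 0.18615635)·2670/2286 = 0.24569404.
E: Wₕ = 0.19980128; term = 0.19980128²·(1 − 0.14152507)·2508/683 = 0.12584355.
C: Wₕ = 0.29179432; term = 0.29179432²·(1 − 0.15678207)·9220/1105 = 0.59904872.
Sum = 0.97058631.

0.9706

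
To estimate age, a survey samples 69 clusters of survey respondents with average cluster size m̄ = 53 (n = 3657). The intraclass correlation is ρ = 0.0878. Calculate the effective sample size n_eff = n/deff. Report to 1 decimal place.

deff = 1 + (53 − 1)·0.0878 = 1 + 4.5656 = 5.5656.
n_eff = 3657 / 5.5656 = 657.1.

657.1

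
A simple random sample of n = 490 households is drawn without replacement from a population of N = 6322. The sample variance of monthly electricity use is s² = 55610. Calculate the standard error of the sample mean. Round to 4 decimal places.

Under SRS without replacement, Var(ȳ) = (1 − f)·s²/n with f = n/N = 490/6322 = 0.07750712.
Var(ȳ) = (1 − 0.07750712)·55610/490 = 0.92249288·113.4898 = 104.69353.
SE(ȳ) = √(104.69353) = 10.2320.

10.2320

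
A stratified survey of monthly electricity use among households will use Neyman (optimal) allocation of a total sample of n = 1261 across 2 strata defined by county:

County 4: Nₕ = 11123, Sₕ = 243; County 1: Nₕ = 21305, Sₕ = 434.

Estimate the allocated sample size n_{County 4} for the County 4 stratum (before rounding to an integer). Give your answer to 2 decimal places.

285.23

Neyman allocation: nₕ = n·NₕSₕ / Σⱼ NⱼSⱼ.
Σ NⱼSⱼ = 11123·243 + 21305·434 = 1.1949259 × 10^7.
n_{County 4} = 1261·11123·243 / (1.1949259 × 10^7) = 285.23.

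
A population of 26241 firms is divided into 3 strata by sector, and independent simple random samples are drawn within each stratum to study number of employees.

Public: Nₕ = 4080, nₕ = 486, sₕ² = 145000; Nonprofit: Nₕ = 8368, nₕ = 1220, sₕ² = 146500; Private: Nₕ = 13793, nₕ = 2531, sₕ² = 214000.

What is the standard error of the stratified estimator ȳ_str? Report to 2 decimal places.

5.99

Var(ȳ_str) = Σₕ Wₕ²(1 − fₕ)sₕ²/nₕ with Wₕ = Nₕ/N, N = 26241.
Public: Wₕ = 0.15548188; term = 0.15548188²·(1 − 0.11911765)·145000/486 = 6.353444.
Nonprofit: Wₕ = 0.31889029; term = 0.31889029²·(1 − 0.14579350)·146500/1220 = 10.430935.
Private: Wₕ = 0.52562783; term = 0.52562783²·(1 − 0.18349888)·214000/2531 = 19.073708.
Sum = 35.858087.
SE = √(35.858087) = 5.99.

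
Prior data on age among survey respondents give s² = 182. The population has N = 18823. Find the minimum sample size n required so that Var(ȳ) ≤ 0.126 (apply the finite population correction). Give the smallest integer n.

1342

Without fpc, n₀ = s²/D = 182/0.126 = 1444.4444.
With fpc, (1 − n/N)·s²/n ≤ D requires n ≥ n₀/(1 + n₀/N) = 1444.4444/(1 + 1444.4444/18823) = 1341.5000.
Rounding up, n = 1342.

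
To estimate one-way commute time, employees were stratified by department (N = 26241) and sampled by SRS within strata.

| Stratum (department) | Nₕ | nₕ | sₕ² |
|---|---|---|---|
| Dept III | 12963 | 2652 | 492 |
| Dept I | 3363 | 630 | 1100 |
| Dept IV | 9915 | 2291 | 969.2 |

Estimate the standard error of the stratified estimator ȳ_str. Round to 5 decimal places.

Var(ȳ_str) = Σₕ Wₕ²(1 − fₕ)sₕ²/nₕ with Wₕ = Nₕ/N, N = 26241.
Dept III: Wₕ = 0.49399794; term = 0.49399794²·(1 − 0.20458227)·492/2652 = 0.036011161.
Dept I: Wₕ = 0.12815823; term = 0.12815823²·(1 − 0.18733274)·1100/630 = 0.02330547.
Dept IV: Wₕ = 0.37784383; term = 0.37784383²·(1 − 0.23106404)·969.2/2291 = 0.046441171.
Sum = 0.1057578.
SE = √(0.1057578) = 0.32520.

0.32520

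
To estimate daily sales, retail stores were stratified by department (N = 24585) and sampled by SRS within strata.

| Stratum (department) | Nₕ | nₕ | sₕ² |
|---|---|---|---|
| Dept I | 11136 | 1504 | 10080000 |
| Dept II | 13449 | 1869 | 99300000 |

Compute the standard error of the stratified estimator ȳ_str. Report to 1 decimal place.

122.0

Var(ȳ_str) = Σₕ Wₕ²(1 − fₕ)sₕ²/nₕ with Wₕ = Nₕ/N, N = 24585.
Dept I: Wₕ = 0.45295912; term = 0.45295912²·(1 − 0.13505747)·10080000/1504 = 1189.3727.
Dept II: Wₕ = 0.54704088; term = 0.54704088²·(1 − 0.13896944)·99300000/1869 = 13689.831.
Sum = 14879.204.
SE = √(14879.204) = 122.0.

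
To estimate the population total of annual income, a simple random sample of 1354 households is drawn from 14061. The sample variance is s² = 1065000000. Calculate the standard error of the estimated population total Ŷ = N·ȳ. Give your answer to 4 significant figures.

Var(Ŷ) = N²·Var(ȳ) = N²·(1 − n/N)·s²/n.
f = 1354/14061 = 0.09629472; Var(ȳ) = 0.90370528·1065000000/1354 = 710816.93.
Var(Ŷ) = 14061² · 710816.93 = 1.4053684 × 10^14.
SE(Ŷ) = √(1.4053684 × 10^14) = 1.185 × 10^7.

1.185 × 10^7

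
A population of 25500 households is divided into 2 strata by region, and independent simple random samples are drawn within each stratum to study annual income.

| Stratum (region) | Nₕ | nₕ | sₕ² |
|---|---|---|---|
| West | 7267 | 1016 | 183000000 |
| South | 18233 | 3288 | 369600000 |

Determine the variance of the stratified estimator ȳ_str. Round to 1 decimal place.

59688.7

Var(ȳ_str) = Σₕ Wₕ²(1 − fₕ)sₕ²/nₕ with Wₕ = Nₕ/N, N = 25500.
West: Wₕ = 0.28498039; term = 0.28498039²·(1 − 0.13981010)·183000000/1016 = 12582.927.
South: Wₕ = 0.71501961; term = 0.71501961²·(1 − 0.18033236)·369600000/3288 = 47105.741.
Sum = 59688.668.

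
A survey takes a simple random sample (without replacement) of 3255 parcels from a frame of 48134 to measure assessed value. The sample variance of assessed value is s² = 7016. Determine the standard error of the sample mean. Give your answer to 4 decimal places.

Under SRS without replacement, Var(ȳ) = (1 − f)·s²/n with f = n/N = 3255/48134 = 0.06762372.
Var(ȳ) = (1 − 0.06762372)·7016/3255 = 0.93237628·2.1554531 = 2.0096934.
SE(ȳ) = √(2.0096934) = 1.4176.

1.4176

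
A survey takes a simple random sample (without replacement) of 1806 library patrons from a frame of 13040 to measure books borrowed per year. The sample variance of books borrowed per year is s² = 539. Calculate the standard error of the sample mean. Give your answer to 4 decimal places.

Under SRS without replacement, Var(ȳ) = (1 − f)·s²/n with f = n/N = 1806/13040 = 0.13849693.
Var(ȳ) = (1 − 0.13849693)·539/1806 = 0.86150307·0.29844961 = 0.25711526.
SE(ȳ) = √(0.25711526) = 0.5071.

0.5071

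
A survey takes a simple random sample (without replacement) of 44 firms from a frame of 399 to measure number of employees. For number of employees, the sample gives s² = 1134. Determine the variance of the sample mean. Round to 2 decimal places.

22.93

Under SRS without replacement, Var(ȳ) = (1 − f)·s²/n with f = n/N = 44/399 = 0.11027569.
Var(ȳ) = (1 − 0.11027569)·1134/44 = 0.88972431·25.772727 = 22.930622.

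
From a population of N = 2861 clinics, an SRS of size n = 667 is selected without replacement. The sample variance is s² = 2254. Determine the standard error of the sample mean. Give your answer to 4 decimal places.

Under SRS without replacement, Var(ȳ) = (1 − f)·s²/n with f = n/N = 667/2861 = 0.23313527.
Var(ȳ) = (1 − 0.23313527)·2254/667 = 0.76686473·3.3793103 = 2.5914739.
SE(ȳ) = √(2.5914739) = 1.6098.

1.6098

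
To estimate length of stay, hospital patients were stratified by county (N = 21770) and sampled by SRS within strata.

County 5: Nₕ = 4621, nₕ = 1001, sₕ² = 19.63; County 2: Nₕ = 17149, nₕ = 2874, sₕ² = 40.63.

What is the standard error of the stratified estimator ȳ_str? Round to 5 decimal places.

Var(ȳ_str) = Σₕ Wₕ²(1 − fₕ)sₕ²/nₕ with Wₕ = Nₕ/N, N = 21770.
County 5: Wₕ = 0.21226458; term = 0.21226458²·(1 − 0.21661978)·19.63/1001 = 6.921718 × 10^-4.
County 2: Wₕ = 0.78773542; term = 0.78773542²·(1 − 0.16758995)·40.63/2874 = 0.0073022739.
Sum = 0.0079944457.
SE = √(0.0079944457) = 0.08941.

0.08941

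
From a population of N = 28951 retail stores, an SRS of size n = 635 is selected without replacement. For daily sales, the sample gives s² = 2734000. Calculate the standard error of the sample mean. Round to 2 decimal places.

Under SRS without replacement, Var(ȳ) = (1 − f)·s²/n with f = n/N = 635/28951 = 0.02193361.
Var(ȳ) = (1 − 0.02193361)·2734000/635 = 0.97806639·4305.5118 = 4211.0764.
SE(ȳ) = √(4211.0764) = 64.89.

64.89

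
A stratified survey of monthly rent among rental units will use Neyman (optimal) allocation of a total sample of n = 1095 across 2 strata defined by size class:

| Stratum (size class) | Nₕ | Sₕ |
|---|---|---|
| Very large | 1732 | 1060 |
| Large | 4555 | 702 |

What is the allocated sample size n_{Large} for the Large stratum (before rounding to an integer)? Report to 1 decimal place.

695.6

Neyman allocation: nₕ = n·NₕSₕ / Σⱼ NⱼSⱼ.
Σ NⱼSⱼ = 1732·1060 + 4555·702 = 5.03353 × 10^6.
n_{Large} = 1095·4555·702 / (5.03353 × 10^6) = 695.6.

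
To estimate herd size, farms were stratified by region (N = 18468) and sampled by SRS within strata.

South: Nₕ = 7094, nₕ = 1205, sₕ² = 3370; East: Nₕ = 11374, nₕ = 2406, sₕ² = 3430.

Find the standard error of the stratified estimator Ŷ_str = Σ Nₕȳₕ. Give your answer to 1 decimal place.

16194.1

Var(Ŷ_str) = Σₕ Nₕ²(1 − fₕ)sₕ²/nₕ.
South: 7094²·(1 − 1205/7094)·3370/1205 = 1.1683571 × 10^8.
East: 11374²·(1 − 2406/11374)·3430/2406 = 1.4541437 × 10^8.
Sum = 2.6225008 × 10^8.
SE = √(2.6225008 × 10^8) = 16194.1.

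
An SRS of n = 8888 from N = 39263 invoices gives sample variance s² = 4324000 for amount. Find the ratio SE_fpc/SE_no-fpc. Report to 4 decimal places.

f = n/N = 8888/39263 = 0.22637088.
SE_no-fpc = √(s²/n) = 22.056714; SE_fpc = √((1−f)s²/n) = 19.400245.
Ratio = √(1−f) = 0.87956189.

0.8796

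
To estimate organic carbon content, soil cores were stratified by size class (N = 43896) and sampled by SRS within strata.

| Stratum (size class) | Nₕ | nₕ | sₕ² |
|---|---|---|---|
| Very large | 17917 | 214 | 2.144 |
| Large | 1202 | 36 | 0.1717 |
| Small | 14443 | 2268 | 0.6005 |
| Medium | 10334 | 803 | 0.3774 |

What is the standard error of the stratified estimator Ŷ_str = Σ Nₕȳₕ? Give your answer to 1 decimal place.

1810.3

Var(Ŷ_str) = Σₕ Nₕ²(1 − fₕ)sₕ²/nₕ.
Very large: 17917²·(1 − 214/17917)·2.144/214 = 3.1777752 × 10^6.
Large: 1202²·(1 − 36/1202)·0.1717/36 = 6684.529.
Small: 14443²·(1 − 2268/14443)·0.6005/2268 = 46558.217.
Medium: 10334²·(1 − 803/10334)·0.3774/803 = 46290.65.
Sum = 3.2773086 × 10^6.
SE = √(3.2773086 × 10^6) = 1810.3.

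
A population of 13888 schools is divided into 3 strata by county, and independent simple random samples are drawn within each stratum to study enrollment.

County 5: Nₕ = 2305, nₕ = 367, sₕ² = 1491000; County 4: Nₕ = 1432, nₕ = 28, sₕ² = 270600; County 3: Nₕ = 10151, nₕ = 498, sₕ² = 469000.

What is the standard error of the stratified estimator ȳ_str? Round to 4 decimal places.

Var(ȳ_str) = Σₕ Wₕ²(1 − fₕ)sₕ²/nₕ with Wₕ = Nₕ/N, N = 13888.
County 5: Wₕ = 0.16597062; term = 0.16597062²·(1 − 0.15921909)·1491000/367 = 94.092903.
County 4: Wₕ = 0.10311060; term = 0.10311060²·(1 − 0.01955307)·270600/28 = 100.73966.
County 3: Wₕ = 0.73091878; term = 0.73091878²·(1 − 0.04905921)·469000/498 = 478.44852.
Sum = 673.28108.
SE = √(673.28108) = 25.9477.

25.9477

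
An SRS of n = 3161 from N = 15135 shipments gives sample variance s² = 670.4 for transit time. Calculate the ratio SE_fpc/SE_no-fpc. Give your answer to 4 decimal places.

0.8895

f = n/N = 3161/15135 = 0.20885365.
SE_no-fpc = √(s²/n) = 0.46052664; SE_fpc = √((1−f)s²/n) = 0.4096219.
Ratio = √(1−f) = 0.88946408.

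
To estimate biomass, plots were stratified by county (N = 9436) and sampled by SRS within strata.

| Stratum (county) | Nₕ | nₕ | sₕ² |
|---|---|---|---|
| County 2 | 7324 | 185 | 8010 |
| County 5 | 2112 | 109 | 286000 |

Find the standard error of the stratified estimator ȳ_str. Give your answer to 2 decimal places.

12.25

Var(ȳ_str) = Σₕ Wₕ²(1 − fₕ)sₕ²/nₕ with Wₕ = Nₕ/N, N = 9436.
County 2: Wₕ = 0.77617635; term = 0.77617635²·(1 − 0.02525942)·8010/185 = 25.425567.
County 5: Wₕ = 0.22382365; term = 0.22382365²·(1 − 0.05160985)·286000/109 = 124.66328.
Sum = 150.08885.
SE = √(150.08885) = 12.25.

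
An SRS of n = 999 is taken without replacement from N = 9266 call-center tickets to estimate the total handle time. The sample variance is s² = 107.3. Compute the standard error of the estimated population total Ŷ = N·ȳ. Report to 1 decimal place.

2868.4

Var(Ŷ) = N²·Var(ȳ) = N²·(1 − n/N)·s²/n.
f = 999/9266 = 0.10781351; Var(ȳ) = 0.89218649·107.3/999 = 0.095827438.
Var(Ŷ) = 9266² · 0.095827438 = 8.2276246 × 10^6.
SE(Ŷ) = √(8.2276246 × 10^6) = 2868.4.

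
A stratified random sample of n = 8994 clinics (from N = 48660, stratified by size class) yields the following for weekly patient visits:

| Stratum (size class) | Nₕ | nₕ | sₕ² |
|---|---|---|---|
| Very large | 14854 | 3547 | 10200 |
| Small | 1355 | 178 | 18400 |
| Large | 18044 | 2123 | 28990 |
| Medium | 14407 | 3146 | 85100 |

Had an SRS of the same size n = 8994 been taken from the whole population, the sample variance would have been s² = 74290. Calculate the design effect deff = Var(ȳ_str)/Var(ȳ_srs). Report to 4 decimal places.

Var(ȳ_str) = Σ Wₕ²(1−fₕ)sₕ²/nₕ with Wₕ = Nₕ/48660:
  Very large: (14854/48660)²·(1−3547/14854)·10200/3547 = 0.20397906
  Small: (1355/48660)²·(1−178/1355)·18400/178 = 0.069625667
  Large: (18044/48660)²·(1−2123/18044)·28990/2123 = 1.6567507
  Medium: (14407/48660)²·(1−3146/14407)·85100/3146 = 1.8534341
  → Var(ȳ_str) = 3.7837895.
Var(ȳ_srs) = (1 − 8994/48660)·74290/8994 = 6.7332351.
deff = 3.7837895 / 6.7332351 = 0.5620.

0.5620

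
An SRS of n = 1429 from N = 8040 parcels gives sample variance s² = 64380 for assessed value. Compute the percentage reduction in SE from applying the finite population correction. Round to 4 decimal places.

9.3212

f = n/N = 1429/8040 = 0.17773632.
SE_no-fpc = √(s²/n) = 6.7121147; SE_fpc = √((1−f)s²/n) = 6.0864622.
Ratio = √(1−f) = 0.90678756. Reduction = 100·(1 − 0.90678756) = 9.3212%.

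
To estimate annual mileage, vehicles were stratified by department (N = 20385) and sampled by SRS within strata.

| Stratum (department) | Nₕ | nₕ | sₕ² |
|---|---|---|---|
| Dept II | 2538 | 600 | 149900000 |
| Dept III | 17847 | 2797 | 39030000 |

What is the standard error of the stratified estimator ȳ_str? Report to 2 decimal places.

Var(ȳ_str) = Σₕ Wₕ²(1 − fₕ)sₕ²/nₕ with Wₕ = Nₕ/N, N = 20385.
Dept II: Wₕ = 0.12450331; term = 0.12450331²·(1 − 0.23640662)·149900000/600 = 2957.1567.
Dept III: Wₕ = 0.87549669; term = 0.87549669²·(1 − 0.15672102)·39030000/2797 = 9019.5813.
Sum = 11976.738.
SE = √(11976.738) = 109.44.

109.44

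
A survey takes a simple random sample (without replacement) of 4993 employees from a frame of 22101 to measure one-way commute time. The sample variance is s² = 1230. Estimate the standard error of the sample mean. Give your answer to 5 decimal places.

Under SRS without replacement, Var(ȳ) = (1 − f)·s²/n with f = n/N = 4993/22101 = 0.22591738.
Var(ȳ) = (1 − 0.22591738)·1230/4993 = 0.77408262·0.24634488 = 0.19069129.
SE(ȳ) = √(0.19069129) = 0.43668.

0.43668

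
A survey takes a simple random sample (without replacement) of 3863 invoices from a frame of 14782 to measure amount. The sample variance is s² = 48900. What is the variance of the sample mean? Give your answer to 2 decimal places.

Under SRS without replacement, Var(ȳ) = (1 − f)·s²/n with f = n/N = 3863/14782 = 0.26133135.
Var(ȳ) = (1 − 0.26133135)·48900/3863 = 0.73866865·12.658556 = 9.3504781.

9.35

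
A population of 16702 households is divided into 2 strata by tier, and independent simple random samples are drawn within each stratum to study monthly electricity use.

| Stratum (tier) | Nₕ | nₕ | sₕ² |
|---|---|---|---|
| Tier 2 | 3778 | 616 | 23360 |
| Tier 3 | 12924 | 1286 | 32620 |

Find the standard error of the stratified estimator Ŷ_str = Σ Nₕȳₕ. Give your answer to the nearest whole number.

65332

Var(Ŷ_str) = Σₕ Nₕ²(1 − fₕ)sₕ²/nₕ.
Tier 2: 3778²·(1 − 616/3778)·23360/616 = 4.5301851 × 10^8.
Tier 3: 12924²·(1 − 1286/12924)·32620/1286 = 3.8152086 × 10^9.
Sum = 4.2682271 × 10^9.
SE = √(4.2682271 × 10^9) = 65332.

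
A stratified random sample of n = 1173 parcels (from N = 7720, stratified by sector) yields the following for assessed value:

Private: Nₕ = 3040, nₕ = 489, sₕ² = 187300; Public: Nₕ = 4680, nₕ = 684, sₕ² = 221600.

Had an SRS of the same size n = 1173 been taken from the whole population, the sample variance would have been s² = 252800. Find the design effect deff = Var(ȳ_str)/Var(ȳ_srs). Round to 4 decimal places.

0.8289

Var(ȳ_str) = Σ Wₕ²(1−fₕ)sₕ²/nₕ with Wₕ = Nₕ/7720:
  Private: (3040/7720)²·(1−489/3040)·187300/489 = 49.840037
  Public: (4680/7720)²·(1−684/4680)·221600/684 = 101.66007
  → Var(ȳ_str) = 151.50011.
Var(ȳ_srs) = (1 − 1173/7720)·252800/1173 = 182.76966.
deff = 151.50011 / 182.76966 = 0.8289.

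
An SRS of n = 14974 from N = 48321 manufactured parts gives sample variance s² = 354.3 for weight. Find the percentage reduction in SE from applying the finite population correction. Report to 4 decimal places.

f = n/N = 14974/48321 = 0.30988597.
SE_no-fpc = √(s²/n) = 0.15382137; SE_fpc = √((1−f)s²/n) = 0.12778418.
Ratio = √(1−f) = 0.83073102. Reduction = 100·(1 − 0.83073102) = 16.9269%.

16.9269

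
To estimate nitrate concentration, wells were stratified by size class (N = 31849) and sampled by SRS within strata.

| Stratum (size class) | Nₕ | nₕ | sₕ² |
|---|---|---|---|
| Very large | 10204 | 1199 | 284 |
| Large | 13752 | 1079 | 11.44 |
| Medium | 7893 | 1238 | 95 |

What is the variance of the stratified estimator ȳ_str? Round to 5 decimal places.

0.02725

Var(ȳ_str) = Σₕ Wₕ²(1 − fₕ)sₕ²/nₕ with Wₕ = Nₕ/N, N = 31849.
Very large: Wₕ = 0.32038683; term = 0.32038683²·(1 − 0.11750294)·284/1199 = 0.02145664.
Large: Wₕ = 0.43178750; term = 0.43178750²·(1 − 0.07846131)·11.44/1079 = 0.0018216221.
Medium: Wₕ = 0.24782568; term = 0.24782568²·(1 − 0.15684784)·95/1238 = 0.003973759.
Sum = 0.027252021.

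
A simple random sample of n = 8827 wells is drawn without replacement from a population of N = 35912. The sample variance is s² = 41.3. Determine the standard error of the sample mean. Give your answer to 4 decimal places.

0.0594

Under SRS without replacement, Var(ȳ) = (1 − f)·s²/n with f = n/N = 8827/35912 = 0.24579528.
Var(ȳ) = (1 − 0.24579528)·41.3/8827 = 0.75420472·0.0046788263 = 0.0035287929.
SE(ȳ) = √(0.0035287929) = 0.0594.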